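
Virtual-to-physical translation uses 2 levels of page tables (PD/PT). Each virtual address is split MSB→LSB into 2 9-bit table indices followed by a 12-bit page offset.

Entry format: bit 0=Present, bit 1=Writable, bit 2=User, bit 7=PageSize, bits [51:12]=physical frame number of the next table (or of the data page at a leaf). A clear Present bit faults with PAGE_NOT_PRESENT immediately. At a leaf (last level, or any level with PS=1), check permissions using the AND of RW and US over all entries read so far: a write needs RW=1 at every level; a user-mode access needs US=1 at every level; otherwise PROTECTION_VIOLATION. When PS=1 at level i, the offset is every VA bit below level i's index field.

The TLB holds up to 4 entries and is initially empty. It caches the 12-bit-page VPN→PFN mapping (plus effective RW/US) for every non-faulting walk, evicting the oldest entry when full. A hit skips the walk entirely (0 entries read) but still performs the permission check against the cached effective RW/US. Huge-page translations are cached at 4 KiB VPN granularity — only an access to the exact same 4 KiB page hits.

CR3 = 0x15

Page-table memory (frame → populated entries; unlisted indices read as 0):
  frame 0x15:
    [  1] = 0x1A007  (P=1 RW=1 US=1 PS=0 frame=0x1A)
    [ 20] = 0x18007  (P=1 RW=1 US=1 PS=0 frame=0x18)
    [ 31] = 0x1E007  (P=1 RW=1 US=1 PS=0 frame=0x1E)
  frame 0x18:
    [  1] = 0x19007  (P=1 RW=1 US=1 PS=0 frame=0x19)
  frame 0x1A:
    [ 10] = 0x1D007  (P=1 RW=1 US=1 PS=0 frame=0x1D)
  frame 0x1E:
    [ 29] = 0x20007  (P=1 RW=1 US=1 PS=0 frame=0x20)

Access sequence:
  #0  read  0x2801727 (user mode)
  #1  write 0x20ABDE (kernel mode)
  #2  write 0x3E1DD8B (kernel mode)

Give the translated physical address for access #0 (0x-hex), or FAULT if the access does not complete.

Trace:
#0 VA=0x2801727 (r,user):
  lvl0: tbl 0x15, slot 20 ⇒ 0x18007 (P1/RW1/US1/PS0)
  lvl1: tbl 0x18, slot 1 ⇒ 0x19007 (P1/RW1/US1/PS0)
  ✓ 0x19727  — 2 lookups
#1 VA=0x20ABDE (w,kernel):
  lvl0: tbl 0x15, slot 1 ⇒ 0x1A007 (P1/RW1/US1/PS0)
  lvl1: tbl 0x1A, slot 10 ⇒ 0x1D007 (P1/RW1/US1/PS0)
  ✓ 0x1DBDE  — 2 lookups
#2 VA=0x3E1DD8B (w,kernel):
  lvl0: tbl 0x15, slot 31 ⇒ 0x1E007 (P1/RW1/US1/PS0)
  lvl1: tbl 0x1E, slot 29 ⇒ 0x20007 (P1/RW1/US1/PS0)
  ✓ 0x20D8B  — 2 lookups

Access #0 PA: 0x19727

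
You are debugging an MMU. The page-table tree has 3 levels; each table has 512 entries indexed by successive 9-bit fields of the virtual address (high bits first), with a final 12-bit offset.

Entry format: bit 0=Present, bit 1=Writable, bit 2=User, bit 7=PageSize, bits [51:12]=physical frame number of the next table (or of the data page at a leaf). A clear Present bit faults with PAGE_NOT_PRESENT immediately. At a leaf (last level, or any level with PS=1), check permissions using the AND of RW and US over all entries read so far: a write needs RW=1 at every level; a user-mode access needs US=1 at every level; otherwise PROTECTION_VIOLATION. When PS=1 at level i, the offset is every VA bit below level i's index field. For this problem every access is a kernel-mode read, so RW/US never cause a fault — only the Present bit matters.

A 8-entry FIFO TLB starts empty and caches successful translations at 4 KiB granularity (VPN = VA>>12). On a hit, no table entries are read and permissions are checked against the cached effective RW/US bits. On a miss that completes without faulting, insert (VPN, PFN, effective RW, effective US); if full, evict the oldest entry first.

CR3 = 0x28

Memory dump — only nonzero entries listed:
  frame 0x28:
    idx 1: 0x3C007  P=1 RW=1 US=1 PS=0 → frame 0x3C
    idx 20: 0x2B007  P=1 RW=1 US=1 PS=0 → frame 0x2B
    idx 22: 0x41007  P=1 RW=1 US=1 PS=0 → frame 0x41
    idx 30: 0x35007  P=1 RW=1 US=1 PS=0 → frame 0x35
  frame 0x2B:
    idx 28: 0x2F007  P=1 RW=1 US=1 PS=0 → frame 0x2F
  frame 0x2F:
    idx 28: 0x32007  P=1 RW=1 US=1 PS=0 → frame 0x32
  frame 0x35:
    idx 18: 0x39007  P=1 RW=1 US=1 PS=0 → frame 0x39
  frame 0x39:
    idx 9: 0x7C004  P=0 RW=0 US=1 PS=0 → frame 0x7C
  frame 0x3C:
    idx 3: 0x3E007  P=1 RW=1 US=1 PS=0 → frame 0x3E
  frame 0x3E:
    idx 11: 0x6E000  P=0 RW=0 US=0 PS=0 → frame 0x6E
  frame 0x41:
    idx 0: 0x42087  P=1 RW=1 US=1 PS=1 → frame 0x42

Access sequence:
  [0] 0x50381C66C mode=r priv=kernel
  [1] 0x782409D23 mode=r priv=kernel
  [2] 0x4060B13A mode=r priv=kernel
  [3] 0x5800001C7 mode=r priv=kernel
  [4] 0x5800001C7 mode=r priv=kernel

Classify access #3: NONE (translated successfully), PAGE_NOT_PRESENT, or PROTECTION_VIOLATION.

Trace:
#0 VA=0x50381C66C (r,kernel):
  lvl0: tbl 0x28, slot 20 ⇒ 0x2B007 (P1/RW1/US1/PS0)
  lvl1: tbl 0x2B, slot 28 ⇒ 0x2F007 (P1/RW1/US1/PS0)
  lvl2: tbl 0x2F, slot 28 ⇒ 0x32007 (P1/RW1/US1/PS0)
  ✓ 0x3266C  — 3 lookups
#1 VA=0x782409D23 (r,kernel):
  lvl0: tbl 0x28, slot 30 ⇒ 0x35007 (P1/RW1/US1/PS0)
  lvl1: tbl 0x35, slot 18 ⇒ 0x39007 (P1/RW1/US1/PS0)
  lvl2: tbl 0x39, slot 9 ⇒ 0x7C004 (P0/RW0/US1/PS0)
  ✗ PAGE_NOT_PRESENT  [3 reads]
#2 VA=0x4060B13A (r,kernel):
  lvl0: tbl 0x28, slot 1 ⇒ 0x3C007 (P1/RW1/US1/PS0)
  lvl1: tbl 0x3C, slot 3 ⇒ 0x3E007 (P1/RW1/US1/PS0)
  lvl2: tbl 0x3E, slot 11 ⇒ 0x6E000 (P0/RW0/US0/PS0)
  ✗ PAGE_NOT_PRESENT  [3 reads]
#3 VA=0x5800001C7 (r,kernel):
  lvl0: tbl 0x28, slot 22 ⇒ 0x41007 (P1/RW1/US1/PS0)
  lvl1: tbl 0x41, slot 0 ⇒ 0x42087 (P1/RW1/US1/PS1)
  ✓ 0x421C7 (huge @L1)  — 2 lookups
#4 VA=0x5800001C7 (r,kernel):
  TLB hit vpn=0x580000 → PA=0x421C7

Access #3 fault: NONE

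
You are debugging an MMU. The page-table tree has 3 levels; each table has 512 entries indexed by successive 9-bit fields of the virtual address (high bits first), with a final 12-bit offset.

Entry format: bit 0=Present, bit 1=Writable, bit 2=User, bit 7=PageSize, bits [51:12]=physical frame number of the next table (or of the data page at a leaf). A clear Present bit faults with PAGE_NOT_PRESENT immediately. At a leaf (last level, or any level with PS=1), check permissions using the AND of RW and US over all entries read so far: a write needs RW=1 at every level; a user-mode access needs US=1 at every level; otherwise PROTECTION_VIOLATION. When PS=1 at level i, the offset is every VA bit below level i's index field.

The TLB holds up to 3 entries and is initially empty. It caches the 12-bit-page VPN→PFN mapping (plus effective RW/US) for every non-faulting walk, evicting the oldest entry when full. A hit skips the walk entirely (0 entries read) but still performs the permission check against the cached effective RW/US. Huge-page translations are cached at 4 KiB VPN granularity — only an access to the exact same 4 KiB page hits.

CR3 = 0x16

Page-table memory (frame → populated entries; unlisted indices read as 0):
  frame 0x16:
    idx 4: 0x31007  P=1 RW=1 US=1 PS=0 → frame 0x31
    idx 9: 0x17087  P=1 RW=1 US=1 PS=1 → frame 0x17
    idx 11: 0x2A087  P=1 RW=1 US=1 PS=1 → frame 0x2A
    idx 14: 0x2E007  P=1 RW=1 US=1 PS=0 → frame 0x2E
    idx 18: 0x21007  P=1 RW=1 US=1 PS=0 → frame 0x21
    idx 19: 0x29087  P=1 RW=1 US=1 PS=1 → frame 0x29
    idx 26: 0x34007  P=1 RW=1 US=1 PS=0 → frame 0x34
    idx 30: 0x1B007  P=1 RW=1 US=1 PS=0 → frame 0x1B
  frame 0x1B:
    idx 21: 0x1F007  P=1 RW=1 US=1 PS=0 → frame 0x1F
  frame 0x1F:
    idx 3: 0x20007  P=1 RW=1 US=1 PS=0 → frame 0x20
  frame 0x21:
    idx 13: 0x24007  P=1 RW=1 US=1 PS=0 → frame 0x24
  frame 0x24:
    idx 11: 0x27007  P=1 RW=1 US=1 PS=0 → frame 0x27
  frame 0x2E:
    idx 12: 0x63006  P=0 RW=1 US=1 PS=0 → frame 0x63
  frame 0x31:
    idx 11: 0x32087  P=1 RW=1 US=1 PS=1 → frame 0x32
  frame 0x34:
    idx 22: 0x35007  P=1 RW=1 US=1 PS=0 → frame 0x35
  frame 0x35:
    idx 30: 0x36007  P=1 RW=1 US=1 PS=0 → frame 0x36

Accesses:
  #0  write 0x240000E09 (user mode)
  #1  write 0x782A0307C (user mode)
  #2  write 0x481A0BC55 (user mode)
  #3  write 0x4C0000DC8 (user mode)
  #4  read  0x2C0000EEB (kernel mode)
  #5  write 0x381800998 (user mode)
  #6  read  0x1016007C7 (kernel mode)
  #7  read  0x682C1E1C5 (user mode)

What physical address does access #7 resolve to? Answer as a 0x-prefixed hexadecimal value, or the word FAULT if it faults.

Walk each access:
#0 VA=0x240000E09 (w,user):
  lvl0: tbl 0x16, slot 9 ⇒ 0x17087 (P1/RW1/US1/PS1)
  ✓ 0x17E09 (huge @L0)  — 1 lookups
#1 VA=0x782A0307C (w,user):
  lvl0: tbl 0x16, slot 30 ⇒ 0x1B007 (P1/RW1/US1/PS0)
  lvl1: tbl 0x1B, slot 21 ⇒ 0x1F007 (P1/RW1/US1/PS0)
  lvl2: tbl 0x1F, slot 3 ⇒ 0x20007 (P1/RW1/US1/PS0)
  ✓ 0x2007C  — 3 lookups
#2 VA=0x481A0BC55 (w,user):
  lvl0: tbl 0x16, slot 18 ⇒ 0x21007 (P1/RW1/US1/PS0)
  lvl1: tbl 0x21, slot 13 ⇒ 0x24007 (P1/RW1/US1/PS0)
  lvl2: tbl 0x24, slot 11 ⇒ 0x27007 (P1/RW1/US1/PS0)
  ✓ 0x27C55  — 3 lookups
#3 VA=0x4C0000DC8 (w,user):
  lvl0: tbl 0x16, slot 19 ⇒ 0x29087 (P1/RW1/US1/PS1)
  ✓ 0x29DC8 (huge @L0)  — 1 lookups
#4 VA=0x2C0000EEB (r,kernel):
  lvl0: tbl 0x16, slot 11 ⇒ 0x2A087 (P1/RW1/US1/PS1)
  ✓ 0x2AEEB (huge @L0)  — 1 lookups
#5 VA=0x381800998 (w,user):
  lvl0: tbl 0x16, slot 14 ⇒ 0x2E007 (P1/RW1/US1/PS0)
  lvl1: tbl 0x2E, slot 12 ⇒ 0x63006 (P0/RW1/US1/PS0)
  ✗ PAGE_NOT_PRESENT  [2 reads]
#6 VA=0x1016007C7 (r,kernel):
  lvl0: tbl 0x16, slot 4 ⇒ 0x31007 (P1/RW1/US1/PS0)
  lvl1: tbl 0x31, slot 11 ⇒ 0x32087 (P1/RW1/US1/PS1)
  ✓ 0x327C7 (huge @L1)  — 2 lookups
#7 VA=0x682C1E1C5 (r,user):
  lvl0: tbl 0x16, slot 26 ⇒ 0x34007 (P1/RW1/US1/PS0)
  lvl1: tbl 0x34, slot 22 ⇒ 0x35007 (P1/RW1/US1/PS0)
  lvl2: tbl 0x35, slot 30 ⇒ 0x36007 (P1/RW1/US1/PS0)
  ✓ 0x361C5  — 3 lookups

Access #7 PA: 0x361C5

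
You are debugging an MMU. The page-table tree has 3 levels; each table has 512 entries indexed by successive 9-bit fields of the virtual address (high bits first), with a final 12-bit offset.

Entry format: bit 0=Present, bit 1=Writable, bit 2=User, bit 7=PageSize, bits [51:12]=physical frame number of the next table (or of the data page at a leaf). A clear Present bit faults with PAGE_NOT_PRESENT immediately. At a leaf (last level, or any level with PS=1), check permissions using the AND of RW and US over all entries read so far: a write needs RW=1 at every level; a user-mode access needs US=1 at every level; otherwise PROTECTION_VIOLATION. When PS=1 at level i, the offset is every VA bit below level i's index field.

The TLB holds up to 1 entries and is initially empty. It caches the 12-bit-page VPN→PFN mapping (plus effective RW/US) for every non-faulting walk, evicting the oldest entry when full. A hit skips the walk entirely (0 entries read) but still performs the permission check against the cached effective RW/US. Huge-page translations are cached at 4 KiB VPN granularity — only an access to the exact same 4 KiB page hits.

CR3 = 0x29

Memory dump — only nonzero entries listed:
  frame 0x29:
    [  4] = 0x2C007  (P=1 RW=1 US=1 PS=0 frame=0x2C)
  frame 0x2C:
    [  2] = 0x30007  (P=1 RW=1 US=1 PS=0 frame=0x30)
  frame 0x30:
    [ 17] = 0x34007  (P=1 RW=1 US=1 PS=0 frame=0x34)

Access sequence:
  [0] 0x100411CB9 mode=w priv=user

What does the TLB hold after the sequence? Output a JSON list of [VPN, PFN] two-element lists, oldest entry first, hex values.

Per-access translation:
#0 VA=0x100411CB9 (w,user):
  [0] read 0x29 idx=4: raw=0x2C007 flags P=1 W=1 U=1 S=0
  [1] read 0x2C idx=2: raw=0x30007 flags P=1 W=1 U=1 S=0
  [2] read 0x30 idx=17: raw=0x34007 flags P=1 W=1 U=1 S=0
  ✓ 0x34CB9  — 3 lookups

TLB: [["0x100411", "0x34"]]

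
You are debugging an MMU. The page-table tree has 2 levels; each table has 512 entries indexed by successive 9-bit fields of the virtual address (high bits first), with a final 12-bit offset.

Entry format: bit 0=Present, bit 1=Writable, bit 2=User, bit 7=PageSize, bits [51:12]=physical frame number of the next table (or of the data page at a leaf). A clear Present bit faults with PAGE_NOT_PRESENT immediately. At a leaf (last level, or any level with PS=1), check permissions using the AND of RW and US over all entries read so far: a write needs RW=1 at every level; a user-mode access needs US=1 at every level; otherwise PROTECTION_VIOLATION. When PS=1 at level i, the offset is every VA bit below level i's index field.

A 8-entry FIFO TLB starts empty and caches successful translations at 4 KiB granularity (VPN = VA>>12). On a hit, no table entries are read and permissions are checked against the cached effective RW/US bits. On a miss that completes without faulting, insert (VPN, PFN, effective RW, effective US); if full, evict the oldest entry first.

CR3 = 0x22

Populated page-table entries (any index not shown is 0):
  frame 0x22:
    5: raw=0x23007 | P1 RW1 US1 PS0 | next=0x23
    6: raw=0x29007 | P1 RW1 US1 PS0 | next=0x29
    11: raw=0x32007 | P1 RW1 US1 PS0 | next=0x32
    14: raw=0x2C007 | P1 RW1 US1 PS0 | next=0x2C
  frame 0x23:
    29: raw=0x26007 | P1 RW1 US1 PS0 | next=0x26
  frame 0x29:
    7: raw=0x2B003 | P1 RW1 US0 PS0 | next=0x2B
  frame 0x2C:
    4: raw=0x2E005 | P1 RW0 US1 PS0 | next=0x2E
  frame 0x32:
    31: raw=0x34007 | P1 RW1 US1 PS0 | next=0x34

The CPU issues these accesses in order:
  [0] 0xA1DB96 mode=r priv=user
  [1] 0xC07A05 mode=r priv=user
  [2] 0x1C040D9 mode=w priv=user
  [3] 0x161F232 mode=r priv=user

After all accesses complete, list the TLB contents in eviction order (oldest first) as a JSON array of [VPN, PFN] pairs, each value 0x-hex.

Per-access translation:
#0 VA=0xA1DB96 (r,user):
  L0: frame=0x22 idx=5 entry=0x23007 [P=1 RW=1 US=1 PS=0]
  L1: frame=0x23 idx=29 entry=0x26007 [P=1 RW=1 US=1 PS=0]
  → PA=0x26B96  (2 entries read)
#1 VA=0xC07A05 (r,user):
  L0: frame=0x22 idx=6 entry=0x29007 [P=1 RW=1 US=1 PS=0]
  L1: frame=0x29 idx=7 entry=0x2B003 [P=1 RW=1 US=0 PS=0]
  → PROTECTION_VIOLATION  (2 entries read)
#2 VA=0x1C040D9 (w,user):
  L0: frame=0x22 idx=14 entry=0x2C007 [P=1 RW=1 US=1 PS=0]
  L1: frame=0x2C idx=4 entry=0x2E005 [P=1 RW=0 US=1 PS=0]
  → PROTECTION_VIOLATION  (2 entries read)
#3 VA=0x161F232 (r,user):
  L0: frame=0x22 idx=11 entry=0x32007 [P=1 RW=1 US=1 PS=0]
  L1: frame=0x32 idx=31 entry=0x34007 [P=1 RW=1 US=1 PS=0]
  → PA=0x34232  (2 entries read)

TLB: [["0xA1D", "0x26"], ["0x161F", "0x34"]]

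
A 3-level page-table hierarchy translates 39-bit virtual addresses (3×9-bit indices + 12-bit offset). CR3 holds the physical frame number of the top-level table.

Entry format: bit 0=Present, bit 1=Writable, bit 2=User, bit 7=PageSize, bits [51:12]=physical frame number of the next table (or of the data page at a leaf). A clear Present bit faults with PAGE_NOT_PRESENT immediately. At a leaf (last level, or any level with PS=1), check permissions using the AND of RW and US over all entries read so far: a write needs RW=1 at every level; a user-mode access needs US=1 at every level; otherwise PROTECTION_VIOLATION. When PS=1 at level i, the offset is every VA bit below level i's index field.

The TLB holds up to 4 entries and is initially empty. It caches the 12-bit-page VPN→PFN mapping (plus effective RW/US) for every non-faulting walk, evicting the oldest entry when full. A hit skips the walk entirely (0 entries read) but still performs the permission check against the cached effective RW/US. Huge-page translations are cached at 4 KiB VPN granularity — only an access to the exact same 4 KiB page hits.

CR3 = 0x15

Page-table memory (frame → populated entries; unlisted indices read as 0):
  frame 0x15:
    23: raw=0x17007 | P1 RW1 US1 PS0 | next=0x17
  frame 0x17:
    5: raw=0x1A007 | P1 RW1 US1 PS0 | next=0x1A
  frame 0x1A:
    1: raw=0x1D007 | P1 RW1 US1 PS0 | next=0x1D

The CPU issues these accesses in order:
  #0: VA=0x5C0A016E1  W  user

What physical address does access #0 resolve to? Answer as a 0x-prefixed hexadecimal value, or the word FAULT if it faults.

Per-access translation:
#0 VA=0x5C0A016E1 (w,user):
  [0] read 0x15 idx=23: raw=0x17007 flags P=1 W=1 U=1 S=0
  [1] read 0x17 idx=5: raw=0x1A007 flags P=1 W=1 U=1 S=0
  [2] read 0x1A idx=1: raw=0x1D007 flags P=1 W=1 U=1 S=0
  ✓ 0x1D6E1  — 3 lookups

Access #0 PA: 0x1D6E1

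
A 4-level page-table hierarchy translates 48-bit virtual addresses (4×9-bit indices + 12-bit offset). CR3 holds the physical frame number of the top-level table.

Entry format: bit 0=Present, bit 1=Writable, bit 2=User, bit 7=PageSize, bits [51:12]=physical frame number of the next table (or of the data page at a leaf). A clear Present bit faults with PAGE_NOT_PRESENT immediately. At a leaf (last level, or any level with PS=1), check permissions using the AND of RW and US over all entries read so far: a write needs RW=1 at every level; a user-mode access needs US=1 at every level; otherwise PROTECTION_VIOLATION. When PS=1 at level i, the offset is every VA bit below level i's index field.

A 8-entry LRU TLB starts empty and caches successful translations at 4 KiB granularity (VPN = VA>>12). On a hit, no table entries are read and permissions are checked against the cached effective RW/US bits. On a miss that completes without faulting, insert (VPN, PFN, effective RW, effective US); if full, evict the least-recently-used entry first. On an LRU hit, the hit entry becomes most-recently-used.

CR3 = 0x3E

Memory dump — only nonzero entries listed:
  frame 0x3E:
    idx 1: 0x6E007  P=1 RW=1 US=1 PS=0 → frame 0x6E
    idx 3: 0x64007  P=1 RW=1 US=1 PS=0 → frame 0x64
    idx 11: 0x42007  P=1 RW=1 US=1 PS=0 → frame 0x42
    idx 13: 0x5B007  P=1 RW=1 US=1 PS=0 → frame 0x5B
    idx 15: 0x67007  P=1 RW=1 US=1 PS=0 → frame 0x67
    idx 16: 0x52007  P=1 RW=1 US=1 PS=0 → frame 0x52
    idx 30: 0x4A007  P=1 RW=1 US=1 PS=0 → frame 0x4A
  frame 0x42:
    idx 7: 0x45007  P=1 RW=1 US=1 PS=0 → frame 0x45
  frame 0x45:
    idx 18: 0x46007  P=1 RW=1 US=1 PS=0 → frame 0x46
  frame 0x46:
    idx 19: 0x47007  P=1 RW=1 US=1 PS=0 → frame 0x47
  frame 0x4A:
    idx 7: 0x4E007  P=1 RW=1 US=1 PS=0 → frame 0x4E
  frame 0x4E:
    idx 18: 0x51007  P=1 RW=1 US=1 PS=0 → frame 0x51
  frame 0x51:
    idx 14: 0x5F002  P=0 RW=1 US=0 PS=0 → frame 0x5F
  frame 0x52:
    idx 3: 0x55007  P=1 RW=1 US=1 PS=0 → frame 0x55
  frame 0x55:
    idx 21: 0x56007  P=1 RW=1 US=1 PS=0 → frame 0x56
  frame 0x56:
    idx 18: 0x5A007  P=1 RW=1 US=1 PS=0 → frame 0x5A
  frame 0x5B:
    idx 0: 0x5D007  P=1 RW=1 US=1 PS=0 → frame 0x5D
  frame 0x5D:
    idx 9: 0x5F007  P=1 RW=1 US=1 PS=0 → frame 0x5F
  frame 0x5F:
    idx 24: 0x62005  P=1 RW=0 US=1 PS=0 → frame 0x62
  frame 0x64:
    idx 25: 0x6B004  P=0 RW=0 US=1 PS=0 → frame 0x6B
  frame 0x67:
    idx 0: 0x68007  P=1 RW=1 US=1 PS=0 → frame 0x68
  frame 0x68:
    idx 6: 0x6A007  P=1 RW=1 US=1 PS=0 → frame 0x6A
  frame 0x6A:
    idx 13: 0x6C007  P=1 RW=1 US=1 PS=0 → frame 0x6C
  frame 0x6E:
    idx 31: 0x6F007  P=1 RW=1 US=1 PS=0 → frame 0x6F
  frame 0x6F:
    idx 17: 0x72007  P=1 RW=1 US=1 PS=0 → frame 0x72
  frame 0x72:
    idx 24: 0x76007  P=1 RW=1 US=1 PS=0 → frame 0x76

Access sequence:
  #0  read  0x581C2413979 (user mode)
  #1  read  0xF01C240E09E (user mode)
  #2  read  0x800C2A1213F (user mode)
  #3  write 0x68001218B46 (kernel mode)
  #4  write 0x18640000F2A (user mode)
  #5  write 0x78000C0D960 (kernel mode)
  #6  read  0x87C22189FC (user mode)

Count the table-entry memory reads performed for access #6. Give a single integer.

Per-access translation:
#0 VA=0x581C2413979 (r,user):
  lvl0: tbl 0x3E, slot 11 ⇒ 0x42007 (P1/RW1/US1/PS0)
  lvl1: tbl 0x42, slot 7 ⇒ 0x45007 (P1/RW1/US1/PS0)
  lvl2: tbl 0x45, slot 18 ⇒ 0x46007 (P1/RW1/US1/PS0)
  lvl3: tbl 0x46, slot 19 ⇒ 0x47007 (P1/RW1/US1/PS0)
  ✓ 0x47979  — 4 lookups
#1 VA=0xF01C240E09E (r,user):
  lvl0: tbl 0x3E, slot 30 ⇒ 0x4A007 (P1/RW1/US1/PS0)
  lvl1: tbl 0x4A, slot 7 ⇒ 0x4E007 (P1/RW1/US1/PS0)
  lvl2: tbl 0x4E, slot 18 ⇒ 0x51007 (P1/RW1/US1/PS0)
  lvl3: tbl 0x51, slot 14 ⇒ 0x5F002 (P0/RW1/US0/PS0)
  ⇒ fault: PAGE_NOT_PRESENT  — 4 lookups
#2 VA=0x800C2A1213F (r,user):
  lvl0: tbl 0x3E, slot 16 ⇒ 0x52007 (P1/RW1/US1/PS0)
  lvl1: tbl 0x52, slot 3 ⇒ 0x55007 (P1/RW1/US1/PS0)
  lvl2: tbl 0x55, slot 21 ⇒ 0x56007 (P1/RW1/US1/PS0)
  lvl3: tbl 0x56, slot 18 ⇒ 0x5A007 (P1/RW1/US1/PS0)
  ✓ 0x5A13F  — 4 lookups
#3 VA=0x68001218B46 (w,kernel):
  lvl0: tbl 0x3E, slot 13 ⇒ 0x5B007 (P1/RW1/US1/PS0)
  lvl1: tbl 0x5B, slot 0 ⇒ 0x5D007 (P1/RW1/US1/PS0)
  lvl2: tbl 0x5D, slot 9 ⇒ 0x5F007 (P1/RW1/US1/PS0)
  lvl3: tbl 0x5F, slot 24 ⇒ 0x62005 (P1/RW0/US1/PS0)
  ⇒ fault: PROTECTION_VIOLATION  — 4 lookups
#4 VA=0x18640000F2A (w,user):
  lvl0: tbl 0x3E, slot 3 ⇒ 0x64007 (P1/RW1/US1/PS0)
  lvl1: tbl 0x64, slot 25 ⇒ 0x6B004 (P0/RW0/US1/PS0)
  ⇒ fault: PAGE_NOT_PRESENT  — 2 lookups
#5 VA=0x78000C0D960 (w,kernel):
  lvl0: tbl 0x3E, slot 15 ⇒ 0x67007 (P1/RW1/US1/PS0)
  lvl1: tbl 0x67, slot 0 ⇒ 0x68007 (P1/RW1/US1/PS0)
  lvl2: tbl 0x68, slot 6 ⇒ 0x6A007 (P1/RW1/US1/PS0)
  lvl3: tbl 0x6A, slot 13 ⇒ 0x6C007 (P1/RW1/US1/PS0)
  ✓ 0x6C960  — 4 lookups
#6 VA=0x87C22189FC (r,user):
  lvl0: tbl 0x3E, slot 1 ⇒ 0x6E007 (P1/RW1/US1/PS0)
  lvl1: tbl 0x6E, slot 31 ⇒ 0x6F007 (P1/RW1/US1/PS0)
  lvl2: tbl 0x6F, slot 17 ⇒ 0x72007 (P1/RW1/US1/PS0)
  lvl3: tbl 0x72, slot 24 ⇒ 0x76007 (P1/RW1/US1/PS0)
  ✓ 0x769FC  — 4 lookups

Entries read for #6: 4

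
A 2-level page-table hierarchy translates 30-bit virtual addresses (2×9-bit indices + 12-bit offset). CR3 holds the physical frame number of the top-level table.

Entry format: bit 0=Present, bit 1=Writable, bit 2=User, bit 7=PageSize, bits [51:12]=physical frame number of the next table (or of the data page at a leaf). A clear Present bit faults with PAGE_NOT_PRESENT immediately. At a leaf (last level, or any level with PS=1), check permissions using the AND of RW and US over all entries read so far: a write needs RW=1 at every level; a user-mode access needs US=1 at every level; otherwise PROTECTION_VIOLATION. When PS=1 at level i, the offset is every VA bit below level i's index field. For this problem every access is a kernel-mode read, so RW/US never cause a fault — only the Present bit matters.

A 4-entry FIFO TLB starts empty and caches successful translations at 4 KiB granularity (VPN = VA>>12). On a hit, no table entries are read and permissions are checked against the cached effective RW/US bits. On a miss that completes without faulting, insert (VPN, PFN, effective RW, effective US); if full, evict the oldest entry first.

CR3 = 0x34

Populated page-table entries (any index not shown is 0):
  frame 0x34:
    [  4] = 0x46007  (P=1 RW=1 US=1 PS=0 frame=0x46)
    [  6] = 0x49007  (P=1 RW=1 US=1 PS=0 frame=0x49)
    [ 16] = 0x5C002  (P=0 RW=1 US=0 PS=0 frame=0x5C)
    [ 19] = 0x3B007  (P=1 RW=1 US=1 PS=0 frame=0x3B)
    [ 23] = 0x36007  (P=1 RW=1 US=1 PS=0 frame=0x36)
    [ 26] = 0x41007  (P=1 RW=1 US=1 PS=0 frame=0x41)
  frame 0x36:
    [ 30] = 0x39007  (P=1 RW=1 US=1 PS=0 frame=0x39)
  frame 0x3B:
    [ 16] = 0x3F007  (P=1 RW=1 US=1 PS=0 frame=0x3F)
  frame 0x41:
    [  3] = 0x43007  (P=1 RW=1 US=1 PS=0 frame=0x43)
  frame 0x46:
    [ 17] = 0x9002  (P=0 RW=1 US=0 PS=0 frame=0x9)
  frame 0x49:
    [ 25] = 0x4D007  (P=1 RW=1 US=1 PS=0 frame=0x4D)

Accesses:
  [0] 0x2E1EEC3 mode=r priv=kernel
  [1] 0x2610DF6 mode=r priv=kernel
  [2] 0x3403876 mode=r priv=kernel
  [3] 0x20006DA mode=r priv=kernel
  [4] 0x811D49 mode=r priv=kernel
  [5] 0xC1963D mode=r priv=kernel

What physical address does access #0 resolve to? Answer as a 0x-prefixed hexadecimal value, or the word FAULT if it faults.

Trace:
#0 VA=0x2E1EEC3 (r,kernel):
  [0] read 0x34 idx=23: raw=0x36007 flags P=1 W=1 U=1 S=0
  [1] read 0x36 idx=30: raw=0x39007 flags P=1 W=1 U=1 S=0
  ⇒ phys 0x39EC3  [2 reads]
#1 VA=0x2610DF6 (r,kernel):
  [0] read 0x34 idx=19: raw=0x3B007 flags P=1 W=1 U=1 S=0
  [1] read 0x3B idx=16: raw=0x3F007 flags P=1 W=1 U=1 S=0
  ⇒ phys 0x3FDF6  [2 reads]
#2 VA=0x3403876 (r,kernel):
  [0] read 0x34 idx=26: raw=0x41007 flags P=1 W=1 U=1 S=0
  [1] read 0x41 idx=3: raw=0x43007 flags P=1 W=1 U=1 S=0
  ⇒ phys 0x43876  [2 reads]
#3 VA=0x20006DA (r,kernel):
  [0] read 0x34 idx=16: raw=0x5C002 flags P=0 W=1 U=0 S=0
  ⇒ fault: PAGE_NOT_PRESENT  — 1 lookups
#4 VA=0x811D49 (r,kernel):
  [0] read 0x34 idx=4: raw=0x46007 flags P=1 W=1 U=1 S=0
  [1] read 0x46 idx=17: raw=0x9002 flags P=0 W=1 U=0 S=0
  ⇒ fault: PAGE_NOT_PRESENT  — 2 lookups
#5 VA=0xC1963D (r,kernel):
  [0] read 0x34 idx=6: raw=0x49007 flags P=1 W=1 U=1 S=0
  [1] read 0x49 idx=25: raw=0x4D007 flags P=1 W=1 U=1 S=0
  ⇒ phys 0x4D63D  [2 reads]

Access #0 PA: 0x39EC3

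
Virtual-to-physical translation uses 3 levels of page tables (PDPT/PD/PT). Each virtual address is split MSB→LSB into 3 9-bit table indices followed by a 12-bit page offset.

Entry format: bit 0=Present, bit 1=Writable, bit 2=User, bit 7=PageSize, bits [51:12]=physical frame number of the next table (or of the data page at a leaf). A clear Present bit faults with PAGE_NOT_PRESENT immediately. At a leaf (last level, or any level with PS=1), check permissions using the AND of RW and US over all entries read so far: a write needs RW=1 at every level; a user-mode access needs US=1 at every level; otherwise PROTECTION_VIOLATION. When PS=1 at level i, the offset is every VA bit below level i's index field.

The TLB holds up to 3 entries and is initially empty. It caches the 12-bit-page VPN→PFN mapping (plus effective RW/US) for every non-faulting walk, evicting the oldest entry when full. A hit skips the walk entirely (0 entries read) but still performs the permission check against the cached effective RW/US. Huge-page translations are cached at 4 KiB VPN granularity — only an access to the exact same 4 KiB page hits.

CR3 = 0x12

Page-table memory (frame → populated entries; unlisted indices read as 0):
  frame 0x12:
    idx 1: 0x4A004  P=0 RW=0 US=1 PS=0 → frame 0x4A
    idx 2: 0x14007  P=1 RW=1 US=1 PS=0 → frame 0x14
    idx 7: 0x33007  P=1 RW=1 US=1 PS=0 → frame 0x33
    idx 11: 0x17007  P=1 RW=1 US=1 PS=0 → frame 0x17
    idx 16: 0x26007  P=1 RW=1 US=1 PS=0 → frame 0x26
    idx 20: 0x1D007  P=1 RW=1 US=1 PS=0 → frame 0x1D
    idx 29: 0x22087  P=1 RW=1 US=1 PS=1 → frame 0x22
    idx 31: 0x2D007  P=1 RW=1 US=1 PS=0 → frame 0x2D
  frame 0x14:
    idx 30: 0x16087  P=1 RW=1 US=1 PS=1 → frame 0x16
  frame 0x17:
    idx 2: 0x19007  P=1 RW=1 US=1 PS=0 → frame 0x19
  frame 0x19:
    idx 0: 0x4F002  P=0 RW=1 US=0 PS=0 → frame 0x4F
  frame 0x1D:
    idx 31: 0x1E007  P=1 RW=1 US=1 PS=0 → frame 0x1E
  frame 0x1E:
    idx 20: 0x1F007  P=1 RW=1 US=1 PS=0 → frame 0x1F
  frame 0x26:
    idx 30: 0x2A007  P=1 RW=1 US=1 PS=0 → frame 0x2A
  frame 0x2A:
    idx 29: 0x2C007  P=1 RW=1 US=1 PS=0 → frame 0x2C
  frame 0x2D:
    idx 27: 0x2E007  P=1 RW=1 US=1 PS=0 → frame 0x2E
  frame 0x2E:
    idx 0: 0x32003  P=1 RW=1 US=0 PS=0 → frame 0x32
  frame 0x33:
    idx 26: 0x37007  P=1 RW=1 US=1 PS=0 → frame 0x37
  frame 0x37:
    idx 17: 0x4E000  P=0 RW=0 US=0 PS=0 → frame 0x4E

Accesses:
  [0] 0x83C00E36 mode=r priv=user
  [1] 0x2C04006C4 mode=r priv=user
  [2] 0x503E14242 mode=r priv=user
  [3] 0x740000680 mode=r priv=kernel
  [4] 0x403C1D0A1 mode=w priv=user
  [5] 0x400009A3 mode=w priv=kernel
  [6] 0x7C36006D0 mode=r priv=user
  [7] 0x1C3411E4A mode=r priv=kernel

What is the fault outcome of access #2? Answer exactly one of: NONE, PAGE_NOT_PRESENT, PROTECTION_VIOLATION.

Per-access translation:
#0 VA=0x83C00E36 (r,user):
  lvl0: tbl 0x12, slot 2 ⇒ 0x14007 (P1/RW1/US1/PS0)
  lvl1: tbl 0x14, slot 30 ⇒ 0x16087 (P1/RW1/US1/PS1)
  ✓ 0x16E36 (huge @L1)  — 2 lookups
#1 VA=0x2C04006C4 (r,user):
  lvl0: tbl 0x12, slot 11 ⇒ 0x17007 (P1/RW1/US1/PS0)
  lvl1: tbl 0x17, slot 2 ⇒ 0x19007 (P1/RW1/US1/PS0)
  lvl2: tbl 0x19, slot 0 ⇒ 0x4F002 (P0/RW1/US0/PS0)
  ⇒ fault: PAGE_NOT_PRESENT  — 3 lookups
#2 VA=0x503E14242 (r,user):
  lvl0: tbl 0x12, slot 20 ⇒ 0x1D007 (P1/RW1/US1/PS0)
  lvl1: tbl 0x1D, slot 31 ⇒ 0x1E007 (P1/RW1/US1/PS0)
  lvl2: tbl 0x1E, slot 20 ⇒ 0x1F007 (P1/RW1/US1/PS0)
  ✓ 0x1F242  — 3 lookups
#3 VA=0x740000680 (r,kernel):
  lvl0: tbl 0x12, slot 29 ⇒ 0x22087 (P1/RW1/US1/PS1)
  ✓ 0x22680 (huge @L0)  — 1 lookups
#4 VA=0x403C1D0A1 (w,user):
  lvl0: tbl 0x12, slot 16 ⇒ 0x26007 (P1/RW1/US1/PS0)
  lvl1: tbl 0x26, slot 30 ⇒ 0x2A007 (P1/RW1/US1/PS0)
  lvl2: tbl 0x2A, slot 29 ⇒ 0x2C007 (P1/RW1/US1/PS0)
  ✓ 0x2C0A1  — 3 lookups
#5 VA=0x400009A3 (w,kernel):
  lvl0: tbl 0x12, slot 1 ⇒ 0x4A004 (P0/RW0/US1/PS0)
  ⇒ fault: PAGE_NOT_PRESENT  — 1 lookups
#6 VA=0x7C36006D0 (r,user):
  lvl0: tbl 0x12, slot 31 ⇒ 0x2D007 (P1/RW1/US1/PS0)
  lvl1: tbl 0x2D, slot 27 ⇒ 0x2E007 (P1/RW1/US1/PS0)
  lvl2: tbl 0x2E, slot 0 ⇒ 0x32003 (P1/RW1/US0/PS0)
  ⇒ fault: PROTECTION_VIOLATION  — 3 lookups
#7 VA=0x1C3411E4A (r,kernel):
  lvl0: tbl 0x12, slot 7 ⇒ 0x33007 (P1/RW1/US1/PS0)
  lvl1: tbl 0x33, slot 26 ⇒ 0x37007 (P1/RW1/US1/PS0)
  lvl2: tbl 0x37, slot 17 ⇒ 0x4E000 (P0/RW0/US0/PS0)
  ⇒ fault: PAGE_NOT_PRESENT  — 3 lookups

Access #2 fault: NONE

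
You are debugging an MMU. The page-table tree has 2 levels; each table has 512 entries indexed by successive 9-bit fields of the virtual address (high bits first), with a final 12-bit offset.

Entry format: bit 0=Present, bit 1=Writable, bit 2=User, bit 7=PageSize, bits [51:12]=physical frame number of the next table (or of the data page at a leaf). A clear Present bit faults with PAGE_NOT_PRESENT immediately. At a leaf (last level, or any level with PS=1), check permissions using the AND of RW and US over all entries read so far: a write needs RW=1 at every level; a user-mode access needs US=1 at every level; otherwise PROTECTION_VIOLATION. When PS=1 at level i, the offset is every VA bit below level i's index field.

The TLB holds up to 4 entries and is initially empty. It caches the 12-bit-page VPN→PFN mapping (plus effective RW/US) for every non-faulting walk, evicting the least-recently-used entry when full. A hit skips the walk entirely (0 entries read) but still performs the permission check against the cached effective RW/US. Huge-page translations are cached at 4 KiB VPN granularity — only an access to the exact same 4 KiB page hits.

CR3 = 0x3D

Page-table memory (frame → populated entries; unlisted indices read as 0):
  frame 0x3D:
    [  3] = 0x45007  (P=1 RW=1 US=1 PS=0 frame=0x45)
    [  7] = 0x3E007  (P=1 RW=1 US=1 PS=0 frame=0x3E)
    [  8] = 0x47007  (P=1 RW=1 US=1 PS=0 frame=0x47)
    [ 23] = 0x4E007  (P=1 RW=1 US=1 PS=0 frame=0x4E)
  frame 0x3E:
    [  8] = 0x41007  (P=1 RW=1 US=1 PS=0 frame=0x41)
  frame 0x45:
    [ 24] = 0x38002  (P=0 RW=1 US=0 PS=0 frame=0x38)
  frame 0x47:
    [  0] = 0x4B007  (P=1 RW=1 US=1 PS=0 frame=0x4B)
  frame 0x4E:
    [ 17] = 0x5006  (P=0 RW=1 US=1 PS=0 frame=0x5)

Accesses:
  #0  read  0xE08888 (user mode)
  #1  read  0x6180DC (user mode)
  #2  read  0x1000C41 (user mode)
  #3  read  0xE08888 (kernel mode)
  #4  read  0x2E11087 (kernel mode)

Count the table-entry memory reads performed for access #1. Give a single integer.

Walk each access:
#0 VA=0xE08888 (r,user):
  L0 @0x3D[7] → 0x3E007  P=1,RW=1,US=1,PS=0
  L1 @0x3E[8] → 0x41007  P=1,RW=1,US=1,PS=0
  ✓ 0x41888  — 2 lookups
#1 VA=0x6180DC (r,user):
  L0 @0x3D[3] → 0x45007  P=1,RW=1,US=1,PS=0
  L1 @0x45[24] → 0x38002  P=0,RW=1,US=0,PS=0
  ✗ PAGE_NOT_PRESENT  [2 reads]
#2 VA=0x1000C41 (r,user):
  L0 @0x3D[8] → 0x47007  P=1,RW=1,US=1,PS=0
  L1 @0x47[0] → 0x4B007  P=1,RW=1,US=1,PS=0
  ✓ 0x4BC41  — 2 lookups
#3 VA=0xE08888 (r,kernel):
  TLB hit vpn=0xE08 → PA=0x41888
#4 VA=0x2E11087 (r,kernel):
  L0 @0x3D[23] → 0x4E007  P=1,RW=1,US=1,PS=0
  L1 @0x4E[17] → 0x5006  P=0,RW=1,US=1,PS=0
  ✗ PAGE_NOT_PRESENT  [2 reads]

Entries read for #1: 2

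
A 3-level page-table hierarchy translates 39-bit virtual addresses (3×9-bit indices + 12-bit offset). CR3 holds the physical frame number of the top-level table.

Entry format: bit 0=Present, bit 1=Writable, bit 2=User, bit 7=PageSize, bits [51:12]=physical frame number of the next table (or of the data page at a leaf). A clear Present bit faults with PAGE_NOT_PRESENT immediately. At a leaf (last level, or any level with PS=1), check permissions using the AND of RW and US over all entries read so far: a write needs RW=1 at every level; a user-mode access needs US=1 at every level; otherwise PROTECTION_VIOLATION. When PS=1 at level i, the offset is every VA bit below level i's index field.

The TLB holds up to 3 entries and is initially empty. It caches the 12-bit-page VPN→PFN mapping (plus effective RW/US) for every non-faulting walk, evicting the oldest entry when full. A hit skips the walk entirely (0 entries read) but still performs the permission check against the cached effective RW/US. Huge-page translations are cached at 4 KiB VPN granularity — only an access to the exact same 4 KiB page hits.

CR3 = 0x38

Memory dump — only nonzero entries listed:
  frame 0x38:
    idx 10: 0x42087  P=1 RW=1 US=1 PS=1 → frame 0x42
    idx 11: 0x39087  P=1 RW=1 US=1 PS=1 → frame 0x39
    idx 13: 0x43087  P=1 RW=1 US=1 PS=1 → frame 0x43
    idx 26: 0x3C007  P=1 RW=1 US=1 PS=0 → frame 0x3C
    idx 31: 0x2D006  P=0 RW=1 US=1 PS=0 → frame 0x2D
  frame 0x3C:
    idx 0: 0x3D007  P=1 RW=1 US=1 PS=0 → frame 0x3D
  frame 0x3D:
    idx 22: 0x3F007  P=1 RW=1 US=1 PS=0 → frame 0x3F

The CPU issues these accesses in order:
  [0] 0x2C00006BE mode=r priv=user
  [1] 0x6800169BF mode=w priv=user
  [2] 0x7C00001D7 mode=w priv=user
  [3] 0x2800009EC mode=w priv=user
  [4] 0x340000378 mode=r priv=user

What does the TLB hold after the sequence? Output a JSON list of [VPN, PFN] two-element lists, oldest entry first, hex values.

Walk each access:
#0 VA=0x2C00006BE (r,user):
  [0] read 0x38 idx=11: raw=0x39087 flags P=1 W=1 U=1 S=1
  ✓ 0x396BE (huge @L0)  — 1 lookups
#1 VA=0x6800169BF (w,user):
  [0] read 0x38 idx=26: raw=0x3C007 flags P=1 W=1 U=1 S=0
  [1] read 0x3C idx=0: raw=0x3D007 flags P=1 W=1 U=1 S=0
  [2] read 0x3D idx=22: raw=0x3F007 flags P=1 W=1 U=1 S=0
  ✓ 0x3F9BF  — 3 lookups
#2 VA=0x7C00001D7 (w,user):
  [0] read 0x38 idx=31: raw=0x2D006 flags P=0 W=1 U=1 S=0
  → PAGE_NOT_PRESENT  (1 entries read)
#3 VA=0x2800009EC (w,user):
  [0] read 0x38 idx=10: raw=0x42087 flags P=1 W=1 U=1 S=1
  ✓ 0x429EC (huge @L0)  — 1 lookups
#4 VA=0x340000378 (r,user):
  [0] read 0x38 idx=13: raw=0x43087 flags P=1 W=1 U=1 S=1
  ✓ 0x43378 (huge @L0)  — 1 lookups

TLB: [["0x680016", "0x3F"], ["0x280000", "0x42"], ["0x340000", "0x43"]]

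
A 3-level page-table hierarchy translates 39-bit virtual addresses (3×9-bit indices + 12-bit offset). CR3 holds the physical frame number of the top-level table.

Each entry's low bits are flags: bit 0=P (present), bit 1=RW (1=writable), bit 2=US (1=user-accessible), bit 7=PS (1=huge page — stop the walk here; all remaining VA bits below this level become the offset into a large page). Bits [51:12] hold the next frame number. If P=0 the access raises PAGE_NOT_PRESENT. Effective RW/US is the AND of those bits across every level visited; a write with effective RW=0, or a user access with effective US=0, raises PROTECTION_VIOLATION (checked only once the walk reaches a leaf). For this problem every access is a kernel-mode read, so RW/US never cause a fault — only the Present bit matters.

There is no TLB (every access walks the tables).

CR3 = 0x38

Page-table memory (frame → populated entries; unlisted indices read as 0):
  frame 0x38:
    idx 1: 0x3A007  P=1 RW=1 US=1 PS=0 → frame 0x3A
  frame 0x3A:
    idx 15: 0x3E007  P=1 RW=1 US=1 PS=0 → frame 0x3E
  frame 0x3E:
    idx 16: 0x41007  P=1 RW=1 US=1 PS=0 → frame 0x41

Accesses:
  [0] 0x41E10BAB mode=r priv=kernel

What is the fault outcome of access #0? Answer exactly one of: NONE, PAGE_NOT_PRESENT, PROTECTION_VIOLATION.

Per-access translation:
#0 VA=0x41E10BAB (r,kernel):
  L0: frame=0x38 idx=1 entry=0x3A007 [P=1 RW=1 US=1 PS=0]
  L1: frame=0x3A idx=15 entry=0x3E007 [P=1 RW=1 US=1 PS=0]
  L2: frame=0x3E idx=16 entry=0x41007 [P=1 RW=1 US=1 PS=0]
  → PA=0x41BAB  (3 entries read)

Access #0 fault: NONE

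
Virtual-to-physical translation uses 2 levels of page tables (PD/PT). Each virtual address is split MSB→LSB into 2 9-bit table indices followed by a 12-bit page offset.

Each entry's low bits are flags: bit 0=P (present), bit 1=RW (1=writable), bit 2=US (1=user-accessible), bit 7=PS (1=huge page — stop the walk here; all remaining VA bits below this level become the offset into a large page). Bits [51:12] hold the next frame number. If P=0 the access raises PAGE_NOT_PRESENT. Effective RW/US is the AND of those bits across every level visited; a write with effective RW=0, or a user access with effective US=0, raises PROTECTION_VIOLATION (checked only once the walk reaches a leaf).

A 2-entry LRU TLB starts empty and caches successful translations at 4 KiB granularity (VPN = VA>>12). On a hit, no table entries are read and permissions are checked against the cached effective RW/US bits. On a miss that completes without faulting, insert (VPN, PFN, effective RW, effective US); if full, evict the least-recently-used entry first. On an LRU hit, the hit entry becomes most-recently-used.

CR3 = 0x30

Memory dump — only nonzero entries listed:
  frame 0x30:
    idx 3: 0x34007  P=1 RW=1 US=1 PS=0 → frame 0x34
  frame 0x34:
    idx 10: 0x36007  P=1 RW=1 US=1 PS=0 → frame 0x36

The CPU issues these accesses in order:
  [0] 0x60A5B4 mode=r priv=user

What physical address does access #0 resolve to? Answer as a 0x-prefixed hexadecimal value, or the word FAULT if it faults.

Trace:
#0 VA=0x60A5B4 (r,user):
  [0] read 0x30 idx=3: raw=0x34007 flags P=1 W=1 U=1 S=0
  [1] read 0x34 idx=10: raw=0x36007 flags P=1 W=1 U=1 S=0
  ✓ 0x365B4  — 2 lookups

Access #0 PA: 0x365B4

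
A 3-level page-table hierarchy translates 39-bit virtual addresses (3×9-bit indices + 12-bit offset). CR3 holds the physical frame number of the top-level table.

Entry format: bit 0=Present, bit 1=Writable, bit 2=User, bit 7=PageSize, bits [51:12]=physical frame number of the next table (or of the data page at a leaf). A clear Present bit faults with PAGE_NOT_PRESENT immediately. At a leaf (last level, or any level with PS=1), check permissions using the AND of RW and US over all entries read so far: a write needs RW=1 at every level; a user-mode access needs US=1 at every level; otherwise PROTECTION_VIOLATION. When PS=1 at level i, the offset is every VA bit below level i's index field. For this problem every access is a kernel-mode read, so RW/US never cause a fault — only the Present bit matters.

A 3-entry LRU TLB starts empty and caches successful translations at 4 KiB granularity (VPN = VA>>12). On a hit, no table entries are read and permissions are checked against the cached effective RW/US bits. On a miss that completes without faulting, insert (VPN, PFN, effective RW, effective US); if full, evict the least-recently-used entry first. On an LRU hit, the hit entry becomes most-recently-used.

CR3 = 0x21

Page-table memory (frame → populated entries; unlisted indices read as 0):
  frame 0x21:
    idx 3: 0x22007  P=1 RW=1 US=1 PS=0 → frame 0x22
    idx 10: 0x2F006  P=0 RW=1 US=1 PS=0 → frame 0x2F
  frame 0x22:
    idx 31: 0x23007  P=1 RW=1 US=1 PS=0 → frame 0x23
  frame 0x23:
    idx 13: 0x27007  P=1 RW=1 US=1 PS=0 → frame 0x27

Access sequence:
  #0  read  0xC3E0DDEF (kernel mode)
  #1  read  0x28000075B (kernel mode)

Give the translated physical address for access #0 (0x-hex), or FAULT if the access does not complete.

Trace:
#0 VA=0xC3E0DDEF (r,kernel):
  [0] read 0x21 idx=3: raw=0x22007 flags P=1 W=1 U=1 S=0
  [1] read 0x22 idx=31: raw=0x23007 flags P=1 W=1 U=1 S=0
  [2] read 0x23 idx=13: raw=0x27007 flags P=1 W=1 U=1 S=0
  ⇒ phys 0x27DEF  [3 reads]
#1 VA=0x28000075B (r,kernel):
  [0] read 0x21 idx=10: raw=0x2F006 flags P=0 W=1 U=1 S=0
  ✗ PAGE_NOT_PRESENT  [1 reads]

Access #0 PA: 0x27DEF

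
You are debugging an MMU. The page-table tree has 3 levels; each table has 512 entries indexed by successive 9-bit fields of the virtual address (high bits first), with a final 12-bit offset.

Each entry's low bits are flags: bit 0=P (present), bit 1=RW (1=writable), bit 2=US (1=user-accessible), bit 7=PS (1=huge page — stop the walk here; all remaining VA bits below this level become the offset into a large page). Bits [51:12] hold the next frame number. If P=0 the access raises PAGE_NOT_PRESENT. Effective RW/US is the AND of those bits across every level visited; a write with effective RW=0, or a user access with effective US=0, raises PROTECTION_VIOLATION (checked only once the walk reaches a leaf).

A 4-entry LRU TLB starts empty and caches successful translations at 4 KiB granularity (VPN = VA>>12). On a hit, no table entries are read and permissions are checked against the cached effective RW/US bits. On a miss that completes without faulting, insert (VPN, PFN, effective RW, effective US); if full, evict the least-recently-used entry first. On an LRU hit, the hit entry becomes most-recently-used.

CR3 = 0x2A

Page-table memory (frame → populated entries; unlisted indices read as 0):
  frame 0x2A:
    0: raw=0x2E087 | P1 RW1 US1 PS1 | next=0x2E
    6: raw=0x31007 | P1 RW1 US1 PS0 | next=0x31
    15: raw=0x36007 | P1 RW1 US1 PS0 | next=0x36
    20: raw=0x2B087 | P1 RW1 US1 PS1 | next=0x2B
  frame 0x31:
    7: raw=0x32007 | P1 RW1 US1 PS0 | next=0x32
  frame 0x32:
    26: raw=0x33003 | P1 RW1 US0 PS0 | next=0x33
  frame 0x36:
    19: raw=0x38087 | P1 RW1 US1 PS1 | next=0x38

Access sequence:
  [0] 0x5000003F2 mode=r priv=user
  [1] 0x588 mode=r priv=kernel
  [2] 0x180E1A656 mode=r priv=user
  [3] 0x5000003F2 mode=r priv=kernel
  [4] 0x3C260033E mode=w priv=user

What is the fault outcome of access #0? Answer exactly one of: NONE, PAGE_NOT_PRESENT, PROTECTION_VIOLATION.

Trace:
#0 VA=0x5000003F2 (r,user):
  [0] read 0x2A idx=20: raw=0x2B087 flags P=1 W=1 U=1 S=1
  ✓ 0x2B3F2 (huge @L0)  — 1 lookups
#1 VA=0x588 (r,kernel):
  [0] read 0x2A idx=0: raw=0x2E087 flags P=1 W=1 U=1 S=1
  ✓ 0x2E588 (huge @L0)  — 1 lookups
#2 VA=0x180E1A656 (r,user):
  [0] read 0x2A idx=6: raw=0x31007 flags P=1 W=1 U=1 S=0
  [1] read 0x31 idx=7: raw=0x32007 flags P=1 W=1 U=1 S=0
  [2] read 0x32 idx=26: raw=0x33003 flags P=1 W=1 U=0 S=0
  ⇒ fault: PROTECTION_VIOLATION  — 3 lookups
#3 VA=0x5000003F2 (r,kernel):
  TLB hit vpn=0x500000 → PA=0x2B3F2
#4 VA=0x3C260033E (w,user):
  [0] read 0x2A idx=15: raw=0x36007 flags P=1 W=1 U=1 S=0
  [1] read 0x36 idx=19: raw=0x38087 flags P=1 W=1 U=1 S=1
  ✓ 0x3833E (huge @L1)  — 2 lookups

Access #0 fault: NONE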